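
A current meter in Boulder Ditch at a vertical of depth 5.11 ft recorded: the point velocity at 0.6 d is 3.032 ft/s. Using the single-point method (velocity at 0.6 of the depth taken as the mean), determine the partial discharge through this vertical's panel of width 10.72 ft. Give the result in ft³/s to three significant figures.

v̄ = v₀.₆ = 3.032 ft/s
q = v̄ × d × w = 3.032 × 5.11 × 10.72 = 166.1 ft³/s

166 ft³/s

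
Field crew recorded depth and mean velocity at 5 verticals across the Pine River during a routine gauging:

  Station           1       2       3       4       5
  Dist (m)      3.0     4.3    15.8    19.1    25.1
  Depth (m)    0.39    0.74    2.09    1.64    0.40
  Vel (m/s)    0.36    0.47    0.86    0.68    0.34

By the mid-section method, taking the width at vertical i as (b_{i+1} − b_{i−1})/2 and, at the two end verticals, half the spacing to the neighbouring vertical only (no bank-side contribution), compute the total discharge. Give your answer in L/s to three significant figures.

w_1 = (4.3 − 3.0)/2 = 0.65 m; q_1 = 0.36 × 0.39 × 0.65 = 0.09126 m³/s
w_2 = (15.8 − 3.0)/2 = 6.4 m; q_2 = 0.47 × 0.74 × 6.4 = 2.226 m³/s
w_3 = (19.1 − 4.3)/2 = 7.4 m; q_3 = 0.86 × 2.09 × 7.4 = 13.30 m³/s
w_4 = (25.1 − 15.8)/2 = 4.65 m; q_4 = 0.68 × 1.64 × 4.65 = 5.186 m³/s
w_5 = (25.1 − 19.1)/2 = 3 m; q_5 = 0.34 × 0.40 × 3 = 0.4080 m³/s
Q = Σ qᵢ = 21.21 m³/s
= 21.21 × 1000 = 21210 L/s

21200 L/s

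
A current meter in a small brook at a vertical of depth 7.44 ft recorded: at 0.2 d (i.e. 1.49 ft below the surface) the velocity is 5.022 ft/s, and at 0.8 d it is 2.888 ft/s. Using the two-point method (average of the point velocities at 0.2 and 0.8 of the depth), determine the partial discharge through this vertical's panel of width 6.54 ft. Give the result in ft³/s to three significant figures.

v̄ = (5.022 + 2.888) / 2 = 3.955 ft/s
q = v̄ × d × w = 3.955 × 7.44 × 6.54 = 192.4 ft³/s

192 ft³/s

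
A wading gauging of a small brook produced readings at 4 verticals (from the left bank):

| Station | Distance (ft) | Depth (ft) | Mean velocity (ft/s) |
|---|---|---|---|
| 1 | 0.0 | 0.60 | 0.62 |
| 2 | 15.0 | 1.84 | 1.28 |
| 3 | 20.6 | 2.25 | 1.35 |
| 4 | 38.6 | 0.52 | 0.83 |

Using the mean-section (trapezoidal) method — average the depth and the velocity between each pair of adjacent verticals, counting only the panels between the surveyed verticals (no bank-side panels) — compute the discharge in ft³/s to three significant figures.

59.6 ft³/s

Panel 1-2: Δb = 15 ft, d̄ = (0.60+1.84)/2 = 1.22, v̄ = (0.62+1.28)/2 = 0.95 → q = 15×1.22×0.95 = 17.39 ft³/s
Panel 2-3: Δb = 5.6 ft, d̄ = (1.84+2.25)/2 = 2.045, v̄ = (1.28+1.35)/2 = 1.315 → q = 5.6×2.045×1.315 = 15.06 ft³/s
Panel 3-4: Δb = 18 ft, d̄ = (2.25+0.52)/2 = 1.385, v̄ = (1.35+0.83)/2 = 1.09 → q = 18×1.385×1.09 = 27.17 ft³/s
Q = Σ q = 59.62 ft³/s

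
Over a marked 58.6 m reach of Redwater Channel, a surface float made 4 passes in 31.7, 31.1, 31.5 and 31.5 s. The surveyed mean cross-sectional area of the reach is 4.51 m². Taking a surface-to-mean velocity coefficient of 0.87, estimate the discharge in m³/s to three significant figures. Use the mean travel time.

t̄ = (31.7 + 31.1 + 31.5 + 31.5) / 4 = 31.45 s
v_surface = L / t̄ = 58.6 / 31.45 = 1.863 m/s
v_mean = 0.87 × 1.863 = 1.621 m/s
Q = A × v_mean = 4.51 × 1.621 = 7.311 m³/s

7.31 m³/s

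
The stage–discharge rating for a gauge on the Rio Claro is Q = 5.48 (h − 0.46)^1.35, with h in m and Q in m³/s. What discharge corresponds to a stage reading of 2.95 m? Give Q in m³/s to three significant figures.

Q = 5.48 × (2.95 − 0.46)^1.35 = 5.48 × 2.49^1.35 = 18.78 m³/s

18.8 m³/s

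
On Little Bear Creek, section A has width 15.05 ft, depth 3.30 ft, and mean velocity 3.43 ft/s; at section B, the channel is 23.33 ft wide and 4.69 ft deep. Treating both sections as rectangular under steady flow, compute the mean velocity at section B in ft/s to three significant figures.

1.56 ft/s

Q = A₁V₁ = (15.05×3.30) × 3.43 = 170.4 ft³/s
A₂ = 23.33 × 4.69 = 109.4 ft²
V₂ = Q/A₂ = 170.4/109.4 = 1.557 ft/s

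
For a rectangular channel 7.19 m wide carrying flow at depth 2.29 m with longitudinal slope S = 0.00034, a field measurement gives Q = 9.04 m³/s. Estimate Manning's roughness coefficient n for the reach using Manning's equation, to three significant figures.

A = b·y = 7.19 × 2.29 = 16.47 m²
P = b + 2y = 7.19 + 2×2.29 = 11.77 m
R = A/P = 16.47/11.77 = 1.399 m
n = (1/Q)·A·R^(2/3)·S^(1/2) = (1/9.04) × 16.47 × 1.251 × 0.01844 = 0.04201

0.0420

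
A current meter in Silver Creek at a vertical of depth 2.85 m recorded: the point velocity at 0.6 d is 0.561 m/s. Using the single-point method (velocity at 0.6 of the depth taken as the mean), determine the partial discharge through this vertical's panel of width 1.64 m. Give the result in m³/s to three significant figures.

v̄ = v₀.₆ = 0.561 m/s
q = v̄ × d × w = 0.5610 × 2.85 × 1.64 = 2.622 m³/s

2.62 m³/s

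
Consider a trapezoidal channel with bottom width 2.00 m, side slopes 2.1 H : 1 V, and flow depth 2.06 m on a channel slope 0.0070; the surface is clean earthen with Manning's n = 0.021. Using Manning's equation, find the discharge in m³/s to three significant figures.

A = (b + z·y)·y = (2.00 + 2.1×2.06)×2.06 = 13.03 m²
P = b + 2y√(1+z²) = 2.00 + 2×2.06×√(1+2.1²) = 11.58 m
R = A/P = 13.03/11.58 = 1.125 m
Q = (1/n)·A·R^(2/3)·S^(1/2) = (1/0.021) × 13.03 × 1.125^(2/3) × 0.0070^(1/2) = 56.16 m³/s

56.2 m³/s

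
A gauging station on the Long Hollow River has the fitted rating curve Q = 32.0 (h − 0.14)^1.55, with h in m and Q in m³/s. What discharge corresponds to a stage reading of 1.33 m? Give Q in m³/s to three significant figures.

41.9 m³/s

Q = 32.0 × (1.33 − 0.14)^1.55 = 32.0 × 1.19^1.55 = 41.90 m³/s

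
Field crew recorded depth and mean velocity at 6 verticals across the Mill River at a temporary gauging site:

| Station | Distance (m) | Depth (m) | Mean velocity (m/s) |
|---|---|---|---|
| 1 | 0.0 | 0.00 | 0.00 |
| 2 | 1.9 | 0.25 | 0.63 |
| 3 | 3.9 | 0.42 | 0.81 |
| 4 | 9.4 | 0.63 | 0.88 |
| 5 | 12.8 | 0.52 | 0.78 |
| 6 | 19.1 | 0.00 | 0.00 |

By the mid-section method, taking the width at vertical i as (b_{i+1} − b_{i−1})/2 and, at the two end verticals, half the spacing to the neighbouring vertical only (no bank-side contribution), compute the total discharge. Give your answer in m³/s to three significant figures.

6.02 m³/s

w_2 = (3.9 − 0.0)/2 = 1.95 m; q_2 = 0.63 × 0.25 × 1.95 = 0.3071 m³/s
w_3 = (9.4 − 1.9)/2 = 3.75 m; q_3 = 0.81 × 0.42 × 3.75 = 1.276 m³/s
w_4 = (12.8 − 3.9)/2 = 4.45 m; q_4 = 0.88 × 0.63 × 4.45 = 2.467 m³/s
w_5 = (19.1 − 9.4)/2 = 4.85 m; q_5 = 0.78 × 0.52 × 4.85 = 1.967 m³/s
Stations 1, 6 contribute zero (depth or velocity is 0).
Q = Σ qᵢ = 6.017 m³/s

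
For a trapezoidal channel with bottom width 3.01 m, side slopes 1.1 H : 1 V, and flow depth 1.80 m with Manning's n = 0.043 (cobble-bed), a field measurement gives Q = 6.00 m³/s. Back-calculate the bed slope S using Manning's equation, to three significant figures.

A = (b + z·y)·y = (3.01 + 1.1×1.80)×1.80 = 8.982 m²
P = b + 2y√(1+z²) = 3.01 + 2×1.80×√(1+1.1²) = 8.362 m
R = A/P = 8.982/8.362 = 1.074 m
S = (Q·n / (1·A·R^(2/3)))² = (6.00×0.043 / (1×8.982×1.049))² = 0.0007500

0.000750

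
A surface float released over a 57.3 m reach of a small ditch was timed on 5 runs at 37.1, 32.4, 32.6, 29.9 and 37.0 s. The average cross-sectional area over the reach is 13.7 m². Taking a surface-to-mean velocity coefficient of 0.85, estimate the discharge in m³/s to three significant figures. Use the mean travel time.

t̄ = (37.1 + 32.4 + 32.6 + 29.9 + 37.0) / 5 = 33.8 s
v_surface = L / t̄ = 57.3 / 33.8 = 1.695 m/s
v_mean = 0.85 × 1.695 = 1.441 m/s
Q = A × v_mean = 13.7 × 1.441 = 19.74 m³/s

19.7 m³/s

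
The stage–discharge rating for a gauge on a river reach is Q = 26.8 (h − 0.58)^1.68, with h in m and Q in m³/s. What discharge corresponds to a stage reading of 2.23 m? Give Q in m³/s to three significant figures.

Q = 26.8 × (2.23 − 0.58)^1.68 = 26.8 × 1.65^1.68 = 62.16 m³/s

62.2 m³/s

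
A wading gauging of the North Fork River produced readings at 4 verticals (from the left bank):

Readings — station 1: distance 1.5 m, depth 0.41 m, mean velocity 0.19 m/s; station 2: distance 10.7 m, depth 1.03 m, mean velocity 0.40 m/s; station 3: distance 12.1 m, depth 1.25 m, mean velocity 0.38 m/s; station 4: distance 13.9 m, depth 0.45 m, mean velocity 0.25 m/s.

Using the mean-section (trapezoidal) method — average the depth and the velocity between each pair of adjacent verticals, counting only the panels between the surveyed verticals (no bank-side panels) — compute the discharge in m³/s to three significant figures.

3.06 m³/s

Panel 1-2: Δb = 9.2 m, d̄ = (0.41+1.03)/2 = 0.72, v̄ = (0.19+0.40)/2 = 0.295 → q = 9.2×0.72×0.295 = 1.954 m³/s
Panel 2-3: Δb = 1.4 m, d̄ = (1.03+1.25)/2 = 1.14, v̄ = (0.40+0.38)/2 = 0.39 → q = 1.4×1.14×0.39 = 0.6224 m³/s
Panel 3-4: Δb = 1.8 m, d̄ = (1.25+0.45)/2 = 0.85, v̄ = (0.38+0.25)/2 = 0.315 → q = 1.8×0.85×0.315 = 0.4820 m³/s
Q = Σ q = 3.058 m³/s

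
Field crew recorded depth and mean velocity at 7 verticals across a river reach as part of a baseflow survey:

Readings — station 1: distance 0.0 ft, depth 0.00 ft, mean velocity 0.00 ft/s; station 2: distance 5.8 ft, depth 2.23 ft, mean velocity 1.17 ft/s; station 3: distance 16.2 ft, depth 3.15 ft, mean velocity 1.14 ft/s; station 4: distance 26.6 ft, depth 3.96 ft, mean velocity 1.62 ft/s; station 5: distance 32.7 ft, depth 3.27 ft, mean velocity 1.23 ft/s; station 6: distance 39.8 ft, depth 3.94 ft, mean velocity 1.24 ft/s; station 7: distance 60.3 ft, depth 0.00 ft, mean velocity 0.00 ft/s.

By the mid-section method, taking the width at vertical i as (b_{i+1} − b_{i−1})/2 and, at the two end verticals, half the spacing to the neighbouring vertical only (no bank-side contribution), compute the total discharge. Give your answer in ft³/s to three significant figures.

w_2 = (16.2 − 0.0)/2 = 8.1 ft; q_2 = 1.17 × 2.23 × 8.1 = 21.13 ft³/s
w_3 = (26.6 − 5.8)/2 = 10.4 ft; q_3 = 1.14 × 3.15 × 10.4 = 37.35 ft³/s
w_4 = (32.7 − 16.2)/2 = 8.25 ft; q_4 = 1.62 × 3.96 × 8.25 = 52.93 ft³/s
w_5 = (39.8 − 26.6)/2 = 6.6 ft; q_5 = 1.23 × 3.27 × 6.6 = 26.55 ft³/s
w_6 = (60.3 − 32.7)/2 = 13.8 ft; q_6 = 1.24 × 3.94 × 13.8 = 67.42 ft³/s
Stations 1, 7 contribute zero (depth or velocity is 0).
Q = Σ qᵢ = 205.4 ft³/s

205 ft³/s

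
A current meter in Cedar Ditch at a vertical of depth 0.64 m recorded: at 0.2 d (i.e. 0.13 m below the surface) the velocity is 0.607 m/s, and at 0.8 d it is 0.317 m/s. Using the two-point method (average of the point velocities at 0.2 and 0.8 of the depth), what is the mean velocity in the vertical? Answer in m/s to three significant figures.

0.462 m/s

v̄ = (0.607 + 0.317) / 2 = 0.4620 m/s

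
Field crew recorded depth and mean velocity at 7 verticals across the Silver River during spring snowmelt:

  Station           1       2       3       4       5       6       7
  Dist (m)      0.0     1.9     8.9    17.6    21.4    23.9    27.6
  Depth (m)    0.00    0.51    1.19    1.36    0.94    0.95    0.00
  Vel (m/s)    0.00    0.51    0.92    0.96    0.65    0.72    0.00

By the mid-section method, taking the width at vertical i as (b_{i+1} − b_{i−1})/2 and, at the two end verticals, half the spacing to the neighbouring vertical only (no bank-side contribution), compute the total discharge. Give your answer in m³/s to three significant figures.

22.0 m³/s

w_2 = (8.9 − 0.0)/2 = 4.45 m; q_2 = 0.51 × 0.51 × 4.45 = 1.157 m³/s
w_3 = (17.6 − 1.9)/2 = 7.85 m; q_3 = 0.92 × 1.19 × 7.85 = 8.594 m³/s
w_4 = (21.4 − 8.9)/2 = 6.25 m; q_4 = 0.96 × 1.36 × 6.25 = 8.160 m³/s
w_5 = (23.9 − 17.6)/2 = 3.15 m; q_5 = 0.65 × 0.94 × 3.15 = 1.925 m³/s
w_6 = (27.6 − 21.4)/2 = 3.1 m; q_6 = 0.72 × 0.95 × 3.1 = 2.120 m³/s
Stations 1, 7 contribute zero (depth or velocity is 0).
Q = Σ qᵢ = 21.96 m³/s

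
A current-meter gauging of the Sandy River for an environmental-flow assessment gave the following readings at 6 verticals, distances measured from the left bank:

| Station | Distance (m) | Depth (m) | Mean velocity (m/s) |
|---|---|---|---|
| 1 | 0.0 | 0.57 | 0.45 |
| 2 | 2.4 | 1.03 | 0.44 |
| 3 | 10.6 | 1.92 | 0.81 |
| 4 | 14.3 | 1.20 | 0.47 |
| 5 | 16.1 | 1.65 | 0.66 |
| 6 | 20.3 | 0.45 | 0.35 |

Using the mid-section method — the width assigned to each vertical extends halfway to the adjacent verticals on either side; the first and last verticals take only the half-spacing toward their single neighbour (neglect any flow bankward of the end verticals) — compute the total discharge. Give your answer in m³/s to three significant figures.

w_1 = (2.4 − 0.0)/2 = 1.2 m; q_1 = 0.45 × 0.57 × 1.2 = 0.3078 m³/s
w_2 = (10.6 − 0.0)/2 = 5.3 m; q_2 = 0.44 × 1.03 × 5.3 = 2.402 m³/s
w_3 = (14.3 − 2.4)/2 = 5.95 m; q_3 = 0.81 × 1.92 × 5.95 = 9.253 m³/s
w_4 = (16.1 − 10.6)/2 = 2.75 m; q_4 = 0.47 × 1.20 × 2.75 = 1.551 m³/s
w_5 = (20.3 − 14.3)/2 = 3 m; q_5 = 0.66 × 1.65 × 3 = 3.267 m³/s
w_6 = (20.3 − 16.1)/2 = 2.1 m; q_6 = 0.35 × 0.45 × 2.1 = 0.3308 m³/s
Q = Σ qᵢ = 17.11 m³/s

17.1 m³/s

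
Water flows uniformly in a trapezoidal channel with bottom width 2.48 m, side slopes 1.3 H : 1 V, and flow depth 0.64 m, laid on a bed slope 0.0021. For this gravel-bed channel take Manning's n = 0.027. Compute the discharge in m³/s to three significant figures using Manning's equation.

2.15 m³/s

A = (b + z·y)·y = (2.48 + 1.3×0.64)×0.64 = 2.120 m²
P = b + 2y√(1+z²) = 2.48 + 2×0.64×√(1+1.3²) = 4.579 m
R = A/P = 2.120/4.579 = 0.4629 m
Q = (1/n)·A·R^(2/3)·S^(1/2) = (1/0.027) × 2.120 × 0.4629^(2/3) × 0.0021^(1/2) = 2.153 m³/s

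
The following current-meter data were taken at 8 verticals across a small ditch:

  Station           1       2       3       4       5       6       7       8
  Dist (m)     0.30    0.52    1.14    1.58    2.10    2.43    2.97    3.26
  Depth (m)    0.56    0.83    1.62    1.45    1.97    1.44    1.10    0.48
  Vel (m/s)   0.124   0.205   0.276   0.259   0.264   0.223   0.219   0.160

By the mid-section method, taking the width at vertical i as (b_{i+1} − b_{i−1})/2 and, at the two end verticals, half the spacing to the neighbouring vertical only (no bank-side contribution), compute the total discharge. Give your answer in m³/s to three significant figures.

0.968 m³/s

w_1 = (0.52 − 0.30)/2 = 0.11 m; q_1 = 0.124 × 0.56 × 0.11 = 0.007638 m³/s
w_2 = (1.14 − 0.30)/2 = 0.42 m; q_2 = 0.205 × 0.83 × 0.42 = 0.07146 m³/s
w_3 = (1.58 − 0.52)/2 = 0.53 m; q_3 = 0.276 × 1.62 × 0.53 = 0.2370 m³/s
w_4 = (2.10 − 1.14)/2 = 0.48 m; q_4 = 0.259 × 1.45 × 0.48 = 0.1803 m³/s
w_5 = (2.43 − 1.58)/2 = 0.425 m; q_5 = 0.264 × 1.97 × 0.425 = 0.2210 m³/s
w_6 = (2.97 − 2.10)/2 = 0.435 m; q_6 = 0.223 × 1.44 × 0.435 = 0.1397 m³/s
w_7 = (3.26 − 2.43)/2 = 0.415 m; q_7 = 0.219 × 1.10 × 0.415 = 0.09997 m³/s
w_8 = (3.26 − 2.97)/2 = 0.145 m; q_8 = 0.160 × 0.48 × 0.145 = 0.01114 m³/s
Q = Σ qᵢ = 0.9682 m³/s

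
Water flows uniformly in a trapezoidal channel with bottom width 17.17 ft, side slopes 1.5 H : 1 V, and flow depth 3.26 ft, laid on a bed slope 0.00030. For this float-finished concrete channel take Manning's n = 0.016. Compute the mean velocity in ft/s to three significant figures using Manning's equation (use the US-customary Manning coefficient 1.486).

A = (b + z·y)·y = (17.17 + 1.5×3.26)×3.26 = 71.92 ft²
P = b + 2y√(1+z²) = 17.17 + 2×3.26×√(1+1.5²) = 28.92 ft
R = A/P = 71.92/28.92 = 2.486 ft
Q = (1.486/n)·A·R^(2/3)·S^(1/2) = (1.486/0.016) × 71.92 × 2.486^(2/3) × 0.00030^(1/2) = 212.3 ft³/s
V = Q/A = 212.3/71.92 = 2.952 ft/s

2.95 ft/s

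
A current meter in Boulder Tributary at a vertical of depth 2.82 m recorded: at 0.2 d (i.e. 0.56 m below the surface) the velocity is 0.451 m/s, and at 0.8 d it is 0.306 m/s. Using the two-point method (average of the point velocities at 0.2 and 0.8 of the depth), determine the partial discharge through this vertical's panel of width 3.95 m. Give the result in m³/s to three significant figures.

v̄ = (0.451 + 0.306) / 2 = 0.3785 m/s
q = v̄ × d × w = 0.3785 × 2.82 × 3.95 = 4.216 m³/s

4.22 m³/s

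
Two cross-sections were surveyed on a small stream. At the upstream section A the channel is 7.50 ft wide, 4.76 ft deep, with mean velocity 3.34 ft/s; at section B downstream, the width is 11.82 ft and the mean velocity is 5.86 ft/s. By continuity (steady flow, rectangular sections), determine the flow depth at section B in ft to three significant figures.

Q = A₁V₁ = (7.50×4.76) × 3.34 = 119.2 ft³/s
d₂ = Q/(b₂ V₂) = 119.2/(11.82×5.86) = 1.721 ft

1.72 ft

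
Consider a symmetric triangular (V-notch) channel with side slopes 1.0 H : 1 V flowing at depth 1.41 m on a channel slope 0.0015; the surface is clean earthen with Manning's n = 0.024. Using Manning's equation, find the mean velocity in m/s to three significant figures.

A = z·y² = 1.0×1.41² = 1.988 m²
P = 2y√(1+z²) = 2×1.41×√(1+1.0²) = 3.988 m
R = A/P = 1.988/3.988 = 0.4985 m
Q = (1/n)·A·R^(2/3)·S^(1/2) = (1/0.024) × 1.988 × 0.4985^(2/3) × 0.0015^(1/2) = 2.017 m³/s
V = Q/A = 2.017/1.988 = 1.015 m/s

1.01 m/s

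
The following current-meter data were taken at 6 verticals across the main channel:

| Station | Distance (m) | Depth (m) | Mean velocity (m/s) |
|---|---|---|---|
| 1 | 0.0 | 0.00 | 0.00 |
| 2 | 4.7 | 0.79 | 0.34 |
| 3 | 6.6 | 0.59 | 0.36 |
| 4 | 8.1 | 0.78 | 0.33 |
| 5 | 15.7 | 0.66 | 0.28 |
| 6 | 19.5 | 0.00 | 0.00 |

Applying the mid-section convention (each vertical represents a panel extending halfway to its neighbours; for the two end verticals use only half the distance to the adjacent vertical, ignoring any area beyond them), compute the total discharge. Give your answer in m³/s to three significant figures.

w_2 = (6.6 − 0.0)/2 = 3.3 m; q_2 = 0.34 × 0.79 × 3.3 = 0.8864 m³/s
w_3 = (8.1 − 4.7)/2 = 1.7 m; q_3 = 0.36 × 0.59 × 1.7 = 0.3611 m³/s
w_4 = (15.7 − 6.6)/2 = 4.55 m; q_4 = 0.33 × 0.78 × 4.55 = 1.171 m³/s
w_5 = (19.5 − 8.1)/2 = 5.7 m; q_5 = 0.28 × 0.66 × 5.7 = 1.053 m³/s
Stations 1, 6 contribute zero (depth or velocity is 0).
Q = Σ qᵢ = 3.472 m³/s

3.47 m³/s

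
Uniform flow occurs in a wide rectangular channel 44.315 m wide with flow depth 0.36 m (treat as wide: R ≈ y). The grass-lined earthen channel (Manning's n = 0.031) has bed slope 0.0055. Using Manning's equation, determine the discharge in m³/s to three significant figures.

19.3 m³/s

A = b·y = 44.315 × 0.36 = 15.95 m²
Wide channel: R ≈ y = 0.36 m
Q = (1/n)·A·R^(2/3)·S^(1/2) = (1/0.031) × 15.95 × 0.3600^(2/3) × 0.0055^(1/2) = 19.31 m³/s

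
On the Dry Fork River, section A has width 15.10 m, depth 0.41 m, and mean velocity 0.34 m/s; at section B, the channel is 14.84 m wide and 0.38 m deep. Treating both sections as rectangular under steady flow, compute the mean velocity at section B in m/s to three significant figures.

0.373 m/s

Q = A₁V₁ = (15.10×0.41) × 0.34 = 2.105 m³/s
A₂ = 14.84 × 0.38 = 5.639 m²
V₂ = Q/A₂ = 2.105/5.639 = 0.3733 m/s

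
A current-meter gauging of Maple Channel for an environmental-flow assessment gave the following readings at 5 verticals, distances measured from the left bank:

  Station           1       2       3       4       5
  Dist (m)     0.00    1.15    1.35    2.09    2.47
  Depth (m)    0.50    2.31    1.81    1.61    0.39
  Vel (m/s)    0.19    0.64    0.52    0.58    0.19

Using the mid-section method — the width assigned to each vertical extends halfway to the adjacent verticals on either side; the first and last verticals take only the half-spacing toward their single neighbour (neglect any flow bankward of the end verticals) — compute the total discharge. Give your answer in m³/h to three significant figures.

w_1 = (1.15 − 0.00)/2 = 0.575 m; q_1 = 0.19 × 0.50 × 0.575 = 0.05463 m³/s
w_2 = (1.35 − 0.00)/2 = 0.675 m; q_2 = 0.64 × 2.31 × 0.675 = 0.9979 m³/s
w_3 = (2.09 − 1.15)/2 = 0.47 m; q_3 = 0.52 × 1.81 × 0.47 = 0.4424 m³/s
w_4 = (2.47 − 1.35)/2 = 0.56 m; q_4 = 0.58 × 1.61 × 0.56 = 0.5229 m³/s
w_5 = (2.47 − 2.09)/2 = 0.19 m; q_5 = 0.19 × 0.39 × 0.19 = 0.01408 m³/s
Q = Σ qᵢ = 2.032 m³/s
= 2.032 × 3600 = 7315 m³/h

7310 m³/h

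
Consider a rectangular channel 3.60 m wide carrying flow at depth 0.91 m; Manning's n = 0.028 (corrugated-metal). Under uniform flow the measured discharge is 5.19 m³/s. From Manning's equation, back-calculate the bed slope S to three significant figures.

A = b·y = 3.60 × 0.91 = 3.276 m²
P = b + 2y = 3.60 + 2×0.91 = 5.420 m
R = A/P = 3.276/5.420 = 0.6044 m
S = (Q·n / (1·A·R^(2/3)))² = (5.19×0.028 / (1×3.276×0.7149))² = 0.003850

0.00385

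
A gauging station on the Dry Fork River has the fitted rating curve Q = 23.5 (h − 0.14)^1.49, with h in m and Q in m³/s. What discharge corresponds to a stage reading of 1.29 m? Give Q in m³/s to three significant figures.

28.9 m³/s

Q = 23.5 × (1.29 − 0.14)^1.49 = 23.5 × 1.15^1.49 = 28.94 m³/s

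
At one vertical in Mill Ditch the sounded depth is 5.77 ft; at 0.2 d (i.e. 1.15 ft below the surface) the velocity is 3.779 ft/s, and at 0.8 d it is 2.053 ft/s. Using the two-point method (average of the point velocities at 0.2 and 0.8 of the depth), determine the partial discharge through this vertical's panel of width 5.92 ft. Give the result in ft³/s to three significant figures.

99.6 ft³/s

v̄ = (3.779 + 2.053) / 2 = 2.916 ft/s
q = v̄ × d × w = 2.916 × 5.77 × 5.92 = 99.61 ft³/s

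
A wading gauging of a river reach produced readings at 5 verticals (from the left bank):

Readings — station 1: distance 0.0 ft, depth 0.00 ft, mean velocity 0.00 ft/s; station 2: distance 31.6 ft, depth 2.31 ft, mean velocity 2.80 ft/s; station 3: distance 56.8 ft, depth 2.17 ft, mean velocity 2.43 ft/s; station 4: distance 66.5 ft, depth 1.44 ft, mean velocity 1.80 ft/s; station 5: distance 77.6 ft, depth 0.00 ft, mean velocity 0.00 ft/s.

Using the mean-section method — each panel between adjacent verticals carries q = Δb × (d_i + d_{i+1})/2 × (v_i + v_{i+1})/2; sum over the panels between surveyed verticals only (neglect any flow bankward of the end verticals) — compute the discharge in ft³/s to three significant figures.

243 ft³/s

Panel 1-2: Δb = 31.6 ft, d̄ = (0.00+2.31)/2 = 1.155, v̄ = (0.00+2.80)/2 = 1.4 → q = 31.6×1.155×1.4 = 51.10 ft³/s
Panel 2-3: Δb = 25.2 ft, d̄ = (2.31+2.17)/2 = 2.24, v̄ = (2.80+2.43)/2 = 2.615 → q = 25.2×2.24×2.615 = 147.6 ft³/s
Panel 3-4: Δb = 9.7 ft, d̄ = (2.17+1.44)/2 = 1.805, v̄ = (2.43+1.80)/2 = 2.115 → q = 9.7×1.805×2.115 = 37.03 ft³/s
Panel 4-5: Δb = 11.1 ft, d̄ = (1.44+0.00)/2 = 0.72, v̄ = (1.80+0.00)/2 = 0.9 → q = 11.1×0.72×0.9 = 7.193 ft³/s
Q = Σ q = 242.9 ft³/s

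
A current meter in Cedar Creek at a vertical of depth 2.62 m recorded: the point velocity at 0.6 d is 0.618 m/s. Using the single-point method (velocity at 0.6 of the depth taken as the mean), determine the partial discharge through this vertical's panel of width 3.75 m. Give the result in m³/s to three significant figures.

v̄ = v₀.₆ = 0.618 m/s
q = v̄ × d × w = 0.6180 × 2.62 × 3.75 = 6.072 m³/s

6.07 m³/s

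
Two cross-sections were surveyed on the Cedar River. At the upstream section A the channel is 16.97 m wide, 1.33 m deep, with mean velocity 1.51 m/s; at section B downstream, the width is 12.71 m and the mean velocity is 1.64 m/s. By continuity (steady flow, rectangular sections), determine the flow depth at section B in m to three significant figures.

1.64 m

Q = A₁V₁ = (16.97×1.33) × 1.51 = 34.08 m³/s
d₂ = Q/(b₂ V₂) = 34.08/(12.71×1.64) = 1.635 m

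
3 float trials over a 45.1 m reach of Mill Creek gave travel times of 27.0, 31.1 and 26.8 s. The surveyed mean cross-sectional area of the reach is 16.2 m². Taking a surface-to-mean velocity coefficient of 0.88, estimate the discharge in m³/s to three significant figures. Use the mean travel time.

t̄ = (27.0 + 31.1 + 26.8) / 3 = 28.3 s
v_surface = L / t̄ = 45.1 / 28.3 = 1.594 m/s
v_mean = 0.88 × 1.594 = 1.402 m/s
Q = A × v_mean = 16.2 × 1.402 = 22.72 m³/s

22.7 m³/s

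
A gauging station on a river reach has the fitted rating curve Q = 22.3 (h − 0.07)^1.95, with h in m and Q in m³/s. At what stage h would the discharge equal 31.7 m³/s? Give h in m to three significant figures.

h − h₀ = (Q/C)^(1/b) = (31.7/22.3)^(1/1.95) = 1.198 m
h = 0.07 + 1.198 = 1.268 m

1.27 m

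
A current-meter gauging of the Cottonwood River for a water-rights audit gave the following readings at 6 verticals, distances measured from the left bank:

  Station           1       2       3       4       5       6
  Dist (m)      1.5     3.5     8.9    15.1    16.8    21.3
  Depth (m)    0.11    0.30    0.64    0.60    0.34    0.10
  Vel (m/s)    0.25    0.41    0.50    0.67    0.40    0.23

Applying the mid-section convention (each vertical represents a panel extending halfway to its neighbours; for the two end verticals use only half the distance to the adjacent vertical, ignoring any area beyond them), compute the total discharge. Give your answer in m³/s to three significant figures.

4.40 m³/s

w_1 = (3.5 − 1.5)/2 = 1 m; q_1 = 0.25 × 0.11 × 1 = 0.02750 m³/s
w_2 = (8.9 − 1.5)/2 = 3.7 m; q_2 = 0.41 × 0.30 × 3.7 = 0.4551 m³/s
w_3 = (15.1 − 3.5)/2 = 5.8 m; q_3 = 0.50 × 0.64 × 5.8 = 1.856 m³/s
w_4 = (16.8 − 8.9)/2 = 3.95 m; q_4 = 0.67 × 0.60 × 3.95 = 1.588 m³/s
w_5 = (21.3 − 15.1)/2 = 3.1 m; q_5 = 0.40 × 0.34 × 3.1 = 0.4216 m³/s
w_6 = (21.3 − 16.8)/2 = 2.25 m; q_6 = 0.23 × 0.10 × 2.25 = 0.05175 m³/s
Q = Σ qᵢ = 4.400 m³/s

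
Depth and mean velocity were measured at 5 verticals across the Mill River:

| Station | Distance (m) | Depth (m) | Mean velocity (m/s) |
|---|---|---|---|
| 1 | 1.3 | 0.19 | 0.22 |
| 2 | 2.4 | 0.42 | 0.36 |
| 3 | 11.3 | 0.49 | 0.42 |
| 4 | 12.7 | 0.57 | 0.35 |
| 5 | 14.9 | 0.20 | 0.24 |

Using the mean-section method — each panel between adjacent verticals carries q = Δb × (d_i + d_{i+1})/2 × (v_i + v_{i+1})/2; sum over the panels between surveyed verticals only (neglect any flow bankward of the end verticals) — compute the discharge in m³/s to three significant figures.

Panel 1-2: Δb = 1.1 m, d̄ = (0.19+0.42)/2 = 0.305, v̄ = (0.22+0.36)/2 = 0.29 → q = 1.1×0.305×0.29 = 0.09730 m³/s
Panel 2-3: Δb = 8.9 m, d̄ = (0.42+0.49)/2 = 0.455, v̄ = (0.36+0.42)/2 = 0.39 → q = 8.9×0.455×0.39 = 1.579 m³/s
Panel 3-4: Δb = 1.4 m, d̄ = (0.49+0.57)/2 = 0.53, v̄ = (0.42+0.35)/2 = 0.385 → q = 1.4×0.53×0.385 = 0.2857 m³/s
Panel 4-5: Δb = 2.2 m, d̄ = (0.57+0.20)/2 = 0.385, v̄ = (0.35+0.24)/2 = 0.295 → q = 2.2×0.385×0.295 = 0.2499 m³/s
Q = Σ q = 2.212 m³/s

2.21 m³/s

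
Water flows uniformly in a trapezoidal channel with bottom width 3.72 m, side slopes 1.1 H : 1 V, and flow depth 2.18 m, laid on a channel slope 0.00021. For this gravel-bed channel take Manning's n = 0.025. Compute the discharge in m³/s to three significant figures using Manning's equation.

9.24 m³/s

A = (b + z·y)·y = (3.72 + 1.1×2.18)×2.18 = 13.34 m²
P = b + 2y√(1+z²) = 3.72 + 2×2.18×√(1+1.1²) = 10.20 m
R = A/P = 13.34/10.20 = 1.307 m
Q = (1/n)·A·R^(2/3)·S^(1/2) = (1/0.025) × 13.34 × 1.307^(2/3) × 0.00021^(1/2) = 9.243 m³/s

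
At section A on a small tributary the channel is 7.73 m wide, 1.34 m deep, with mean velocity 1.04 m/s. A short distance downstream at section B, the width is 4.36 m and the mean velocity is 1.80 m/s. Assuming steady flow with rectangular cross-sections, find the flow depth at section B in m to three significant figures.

1.37 m

Q = A₁V₁ = (7.73×1.34) × 1.04 = 10.77 m³/s
d₂ = Q/(b₂ V₂) = 10.77/(4.36×1.80) = 1.373 m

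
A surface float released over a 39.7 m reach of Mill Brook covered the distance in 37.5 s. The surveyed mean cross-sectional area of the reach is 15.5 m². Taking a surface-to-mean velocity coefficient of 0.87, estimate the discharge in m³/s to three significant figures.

v_surface = L / t̄ = 39.7 / 37.5 = 1.059 m/s
v_mean = 0.87 × 1.059 = 0.9210 m/s
Q = A × v_mean = 15.5 × 0.9210 = 14.28 m³/s

14.3 m³/s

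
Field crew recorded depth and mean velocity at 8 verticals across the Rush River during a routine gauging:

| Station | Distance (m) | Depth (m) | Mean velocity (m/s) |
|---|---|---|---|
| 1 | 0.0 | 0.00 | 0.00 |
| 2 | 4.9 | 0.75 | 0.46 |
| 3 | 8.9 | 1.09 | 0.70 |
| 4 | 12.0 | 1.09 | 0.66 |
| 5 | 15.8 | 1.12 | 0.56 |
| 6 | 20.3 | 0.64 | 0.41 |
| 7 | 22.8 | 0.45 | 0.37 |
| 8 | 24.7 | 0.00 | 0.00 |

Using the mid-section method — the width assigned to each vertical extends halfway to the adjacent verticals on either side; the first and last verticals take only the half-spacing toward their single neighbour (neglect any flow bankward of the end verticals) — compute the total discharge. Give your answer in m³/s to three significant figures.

w_2 = (8.9 − 0.0)/2 = 4.45 m; q_2 = 0.46 × 0.75 × 4.45 = 1.535 m³/s
w_3 = (12.0 − 4.9)/2 = 3.55 m; q_3 = 0.70 × 1.09 × 3.55 = 2.709 m³/s
w_4 = (15.8 − 8.9)/2 = 3.45 m; q_4 = 0.66 × 1.09 × 3.45 = 2.482 m³/s
w_5 = (20.3 − 12.0)/2 = 4.15 m; q_5 = 0.56 × 1.12 × 4.15 = 2.603 m³/s
w_6 = (22.8 − 15.8)/2 = 3.5 m; q_6 = 0.41 × 0.64 × 3.5 = 0.9184 m³/s
w_7 = (24.7 − 20.3)/2 = 2.2 m; q_7 = 0.37 × 0.45 × 2.2 = 0.3663 m³/s
Stations 1, 8 contribute zero (depth or velocity is 0).
Q = Σ qᵢ = 10.61 m³/s

10.6 m³/s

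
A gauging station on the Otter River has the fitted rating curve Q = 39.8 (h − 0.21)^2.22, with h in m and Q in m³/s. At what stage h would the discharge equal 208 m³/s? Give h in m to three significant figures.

h − h₀ = (Q/C)^(1/b) = (208/39.8)^(1/2.22) = 2.106 m
h = 0.21 + 2.106 = 2.316 m

2.32 m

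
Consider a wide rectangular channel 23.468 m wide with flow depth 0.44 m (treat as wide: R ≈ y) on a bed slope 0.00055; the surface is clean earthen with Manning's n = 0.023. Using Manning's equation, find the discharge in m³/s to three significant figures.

A = b·y = 23.468 × 0.44 = 10.33 m²
Wide channel: R ≈ y = 0.44 m
Q = (1/n)·A·R^(2/3)·S^(1/2) = (1/0.023) × 10.33 × 0.4400^(2/3) × 0.00055^(1/2) = 6.091 m³/s

6.09 m³/s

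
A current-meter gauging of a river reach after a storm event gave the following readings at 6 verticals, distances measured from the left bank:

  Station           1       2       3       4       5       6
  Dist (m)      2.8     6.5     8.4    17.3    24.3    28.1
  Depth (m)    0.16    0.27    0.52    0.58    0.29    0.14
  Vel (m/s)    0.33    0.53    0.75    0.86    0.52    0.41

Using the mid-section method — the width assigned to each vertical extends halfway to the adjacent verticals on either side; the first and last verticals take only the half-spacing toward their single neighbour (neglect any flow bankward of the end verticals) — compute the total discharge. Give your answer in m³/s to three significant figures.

7.49 m³/s

w_1 = (6.5 − 2.8)/2 = 1.85 m; q_1 = 0.33 × 0.16 × 1.85 = 0.09768 m³/s
w_2 = (8.4 − 2.8)/2 = 2.8 m; q_2 = 0.53 × 0.27 × 2.8 = 0.4007 m³/s
w_3 = (17.3 − 6.5)/2 = 5.4 m; q_3 = 0.75 × 0.52 × 5.4 = 2.106 m³/s
w_4 = (24.3 − 8.4)/2 = 7.95 m; q_4 = 0.86 × 0.58 × 7.95 = 3.965 m³/s
w_5 = (28.1 − 17.3)/2 = 5.4 m; q_5 = 0.52 × 0.29 × 5.4 = 0.8143 m³/s
w_6 = (28.1 − 24.3)/2 = 1.9 m; q_6 = 0.41 × 0.14 × 1.9 = 0.1091 m³/s
Q = Σ qᵢ = 7.493 m³/s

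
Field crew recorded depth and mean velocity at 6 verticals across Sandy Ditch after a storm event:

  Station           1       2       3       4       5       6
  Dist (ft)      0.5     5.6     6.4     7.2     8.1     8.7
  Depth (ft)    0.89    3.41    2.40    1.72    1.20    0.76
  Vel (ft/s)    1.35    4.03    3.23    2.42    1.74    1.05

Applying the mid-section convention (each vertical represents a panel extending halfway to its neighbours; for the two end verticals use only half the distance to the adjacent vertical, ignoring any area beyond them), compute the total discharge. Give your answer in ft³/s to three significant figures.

w_1 = (5.6 − 0.5)/2 = 2.55 ft; q_1 = 1.35 × 0.89 × 2.55 = 3.064 ft³/s
w_2 = (6.4 − 0.5)/2 = 2.95 ft; q_2 = 4.03 × 3.41 × 2.95 = 40.54 ft³/s
w_3 = (7.2 − 5.6)/2 = 0.8 ft; q_3 = 3.23 × 2.40 × 0.8 = 6.202 ft³/s
w_4 = (8.1 − 6.4)/2 = 0.85 ft; q_4 = 2.42 × 1.72 × 0.85 = 3.538 ft³/s
w_5 = (8.7 − 7.2)/2 = 0.75 ft; q_5 = 1.74 × 1.20 × 0.75 = 1.566 ft³/s
w_6 = (8.7 − 8.1)/2 = 0.3 ft; q_6 = 1.05 × 0.76 × 0.3 = 0.2394 ft³/s
Q = Σ qᵢ = 55.15 ft³/s

55.1 ft³/s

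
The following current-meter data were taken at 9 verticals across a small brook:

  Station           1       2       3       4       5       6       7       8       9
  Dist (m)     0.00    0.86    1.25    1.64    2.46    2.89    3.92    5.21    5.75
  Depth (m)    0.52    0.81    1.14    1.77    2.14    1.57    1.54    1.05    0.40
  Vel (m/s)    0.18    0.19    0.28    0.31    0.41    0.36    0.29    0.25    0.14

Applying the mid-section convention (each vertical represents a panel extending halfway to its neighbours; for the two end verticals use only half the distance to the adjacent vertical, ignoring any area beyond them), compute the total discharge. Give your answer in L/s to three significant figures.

2330 L/s

w_1 = (0.86 − 0.00)/2 = 0.43 m; q_1 = 0.18 × 0.52 × 0.43 = 0.04025 m³/s
w_2 = (1.25 − 0.00)/2 = 0.625 m; q_2 = 0.19 × 0.81 × 0.625 = 0.09619 m³/s
w_3 = (1.64 − 0.86)/2 = 0.39 m; q_3 = 0.28 × 1.14 × 0.39 = 0.1245 m³/s
w_4 = (2.46 − 1.25)/2 = 0.605 m; q_4 = 0.31 × 1.77 × 0.605 = 0.3320 m³/s
w_5 = (2.89 − 1.64)/2 = 0.625 m; q_5 = 0.41 × 2.14 × 0.625 = 0.5484 m³/s
w_6 = (3.92 − 2.46)/2 = 0.73 m; q_6 = 0.36 × 1.57 × 0.73 = 0.4126 m³/s
w_7 = (5.21 − 2.89)/2 = 1.16 m; q_7 = 0.29 × 1.54 × 1.16 = 0.5181 m³/s
w_8 = (5.75 − 3.92)/2 = 0.915 m; q_8 = 0.25 × 1.05 × 0.915 = 0.2402 m³/s
w_9 = (5.75 − 5.21)/2 = 0.27 m; q_9 = 0.14 × 0.40 × 0.27 = 0.01512 m³/s
Q = Σ qᵢ = 2.327 m³/s
= 2.327 × 1000 = 2327 L/s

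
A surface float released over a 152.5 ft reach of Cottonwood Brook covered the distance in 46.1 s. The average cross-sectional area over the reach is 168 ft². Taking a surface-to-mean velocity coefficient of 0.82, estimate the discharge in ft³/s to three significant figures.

456 ft³/s

v_surface = L / t̄ = 152.5 / 46.1 = 3.308 ft/s
v_mean = 0.82 × 3.308 = 2.713 ft/s
Q = A × v_mean = 168 × 2.713 = 455.7 ft³/s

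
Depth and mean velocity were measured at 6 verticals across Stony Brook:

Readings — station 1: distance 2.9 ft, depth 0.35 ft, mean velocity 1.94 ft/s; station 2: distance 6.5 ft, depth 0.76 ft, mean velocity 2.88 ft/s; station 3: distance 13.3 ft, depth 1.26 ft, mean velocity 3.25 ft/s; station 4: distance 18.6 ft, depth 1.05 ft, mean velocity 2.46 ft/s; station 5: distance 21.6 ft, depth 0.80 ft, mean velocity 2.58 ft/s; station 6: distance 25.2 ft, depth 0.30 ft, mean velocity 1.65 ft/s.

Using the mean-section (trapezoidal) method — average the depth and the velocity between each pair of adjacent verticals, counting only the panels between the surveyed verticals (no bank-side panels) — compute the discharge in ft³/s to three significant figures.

54.5 ft³/s

Panel 1-2: Δb = 3.6 ft, d̄ = (0.35+0.76)/2 = 0.555, v̄ = (1.94+2.88)/2 = 2.41 → q = 3.6×0.555×2.41 = 4.815 ft³/s
Panel 2-3: Δb = 6.8 ft, d̄ = (0.76+1.26)/2 = 1.01, v̄ = (2.88+3.25)/2 = 3.065 → q = 6.8×1.01×3.065 = 21.05 ft³/s
Panel 3-4: Δb = 5.3 ft, d̄ = (1.26+1.05)/2 = 1.155, v̄ = (3.25+2.46)/2 = 2.855 → q = 5.3×1.155×2.855 = 17.48 ft³/s
Panel 4-5: Δb = 3 ft, d̄ = (1.05+0.80)/2 = 0.925, v̄ = (2.46+2.58)/2 = 2.52 → q = 3×0.925×2.52 = 6.993 ft³/s
Panel 5-6: Δb = 3.6 ft, d̄ = (0.80+0.30)/2 = 0.55, v̄ = (2.58+1.65)/2 = 2.115 → q = 3.6×0.55×2.115 = 4.188 ft³/s
Q = Σ q = 54.52 ft³/s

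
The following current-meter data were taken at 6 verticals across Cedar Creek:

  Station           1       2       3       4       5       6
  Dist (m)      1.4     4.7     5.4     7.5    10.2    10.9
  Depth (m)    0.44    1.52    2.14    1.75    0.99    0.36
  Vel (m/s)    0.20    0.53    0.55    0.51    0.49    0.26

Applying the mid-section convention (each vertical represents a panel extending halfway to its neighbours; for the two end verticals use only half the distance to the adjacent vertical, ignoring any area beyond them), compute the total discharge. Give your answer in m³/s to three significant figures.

w_1 = (4.7 − 1.4)/2 = 1.65 m; q_1 = 0.20 × 0.44 × 1.65 = 0.1452 m³/s
w_2 = (5.4 − 1.4)/2 = 2 m; q_2 = 0.53 × 1.52 × 2 = 1.611 m³/s
w_3 = (7.5 − 4.7)/2 = 1.4 m; q_3 = 0.55 × 2.14 × 1.4 = 1.648 m³/s
w_4 = (10.2 − 5.4)/2 = 2.4 m; q_4 = 0.51 × 1.75 × 2.4 = 2.142 m³/s
w_5 = (10.9 − 7.5)/2 = 1.7 m; q_5 = 0.49 × 0.99 × 1.7 = 0.8247 m³/s
w_6 = (10.9 − 10.2)/2 = 0.35 m; q_6 = 0.26 × 0.36 × 0.35 = 0.03276 m³/s
Q = Σ qᵢ = 6.404 m³/s

6.40 m³/s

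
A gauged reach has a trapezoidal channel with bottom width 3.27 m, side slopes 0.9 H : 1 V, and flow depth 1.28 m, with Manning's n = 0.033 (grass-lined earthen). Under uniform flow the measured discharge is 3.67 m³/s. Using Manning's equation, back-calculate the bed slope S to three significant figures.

A = (b + z·y)·y = (3.27 + 0.9×1.28)×1.28 = 5.660 m²
P = b + 2y√(1+z²) = 3.27 + 2×1.28×√(1+0.9²) = 6.714 m
R = A/P = 5.660/6.714 = 0.8430 m
S = (Q·n / (1·A·R^(2/3)))² = (3.67×0.033 / (1×5.660×0.8924))² = 0.0005749

0.000575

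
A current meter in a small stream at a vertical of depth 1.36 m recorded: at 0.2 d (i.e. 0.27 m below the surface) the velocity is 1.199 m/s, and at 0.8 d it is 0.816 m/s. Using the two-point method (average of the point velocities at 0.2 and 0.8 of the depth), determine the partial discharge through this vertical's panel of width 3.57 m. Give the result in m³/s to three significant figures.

4.89 m³/s

v̄ = (1.199 + 0.816) / 2 = 1.008 m/s
q = v̄ × d × w = 1.008 × 1.36 × 3.57 = 4.892 m³/s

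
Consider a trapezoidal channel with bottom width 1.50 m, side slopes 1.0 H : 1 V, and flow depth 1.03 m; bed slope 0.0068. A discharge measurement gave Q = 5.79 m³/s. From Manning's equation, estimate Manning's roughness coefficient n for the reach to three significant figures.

A = (b + z·y)·y = (1.50 + 1.0×1.03)×1.03 = 2.606 m²
P = b + 2y√(1+z²) = 1.50 + 2×1.03×√(1+1.0²) = 4.413 m
R = A/P = 2.606/4.413 = 0.5905 m
n = (1/Q)·A·R^(2/3)·S^(1/2) = (1/5.79) × 2.606 × 0.7038 × 0.08246 = 0.02612

0.0261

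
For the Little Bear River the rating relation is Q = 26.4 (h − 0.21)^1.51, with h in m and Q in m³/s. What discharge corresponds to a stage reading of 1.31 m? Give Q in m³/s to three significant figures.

30.5 m³/s

Q = 26.4 × (1.31 − 0.21)^1.51 = 26.4 × 1.1^1.51 = 30.49 m³/s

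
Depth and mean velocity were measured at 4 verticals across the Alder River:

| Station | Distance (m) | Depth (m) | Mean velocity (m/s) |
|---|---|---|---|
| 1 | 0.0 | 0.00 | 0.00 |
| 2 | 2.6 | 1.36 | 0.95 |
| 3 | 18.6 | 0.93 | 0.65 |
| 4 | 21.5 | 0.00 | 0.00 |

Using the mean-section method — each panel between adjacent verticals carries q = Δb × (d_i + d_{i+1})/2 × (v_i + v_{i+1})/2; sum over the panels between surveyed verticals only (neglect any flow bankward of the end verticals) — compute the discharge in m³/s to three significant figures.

Panel 1-2: Δb = 2.6 m, d̄ = (0.00+1.36)/2 = 0.68, v̄ = (0.00+0.95)/2 = 0.475 → q = 2.6×0.68×0.475 = 0.8398 m³/s
Panel 2-3: Δb = 16 m, d̄ = (1.36+0.93)/2 = 1.145, v̄ = (0.95+0.65)/2 = 0.8 → q = 16×1.145×0.8 = 14.66 m³/s
Panel 3-4: Δb = 2.9 m, d̄ = (0.93+0.00)/2 = 0.465, v̄ = (0.65+0.00)/2 = 0.325 → q = 2.9×0.465×0.325 = 0.4383 m³/s
Q = Σ q = 15.93 m³/s

15.9 m³/s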